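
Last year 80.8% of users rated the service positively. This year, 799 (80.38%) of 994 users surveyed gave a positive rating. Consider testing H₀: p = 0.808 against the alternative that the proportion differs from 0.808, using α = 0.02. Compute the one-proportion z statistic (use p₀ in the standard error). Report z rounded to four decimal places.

p̂ = 799/994 = 0.8038229.
SE = √(p₀(1−p₀)/n) = √(0.15514/994) = 0.0124929.
z = (0.8038229 − 0.808)/0.0124929 = -0.0041771/0.0124929 = -0.3344.
p-value = 2·P(Z > 0.334) ≈ 0.7381, so at α = 0.02 we fail to reject H₀.

z = -0.3344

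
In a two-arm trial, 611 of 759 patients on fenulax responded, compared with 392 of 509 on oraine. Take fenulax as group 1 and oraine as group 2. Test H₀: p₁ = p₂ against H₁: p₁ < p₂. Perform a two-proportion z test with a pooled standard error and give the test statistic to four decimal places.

z = 1.4969

p̂₁ = 611/759 ≈ 0.8050066, p̂₂ = 392/509 ≈ 0.7701375.
Pooled p̂ = (611+392)/(759+509) = 1003/1268 = 0.7910095.
SE = √(p̂(1−p̂)(1/n₁+1/n₂)) = √(0.7910095·0.2089905·0.00328216) = √(0.000542585) = 0.0232935.
z = (0.8050066 − 0.7701375)/0.0232935 = 0.0348691/0.0232935 = 1.4969.
p-value = P(Z < 1.497) ≈ 0.9328.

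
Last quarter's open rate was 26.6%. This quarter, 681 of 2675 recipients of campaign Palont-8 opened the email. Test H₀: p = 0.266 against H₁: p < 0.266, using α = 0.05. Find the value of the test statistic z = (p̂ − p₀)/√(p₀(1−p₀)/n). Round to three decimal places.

z = -1.337

p̂ = 681/2675 ≈ 0.25458.
Under H₀, SE = √(0.266·0.734/2675) = √(7.29884e-05) = 0.00854.
z = (0.25458 − 0.266)/0.00854 = -0.01142/0.00854 = -1.337.
p-value = P(Z < -1.337) ≈ 0.0906. With α = 0.05, fail to reject H₀.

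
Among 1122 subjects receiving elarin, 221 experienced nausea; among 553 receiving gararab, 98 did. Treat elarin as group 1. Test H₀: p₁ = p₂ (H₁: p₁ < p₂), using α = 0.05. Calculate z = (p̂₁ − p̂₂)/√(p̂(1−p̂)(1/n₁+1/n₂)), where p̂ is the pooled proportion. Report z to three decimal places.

p̂₁ = 221/1122 = 0.19697, p̂₂ = 98/553 = 0.17722.
Pooled p̂ = (221+98)/(1122+553) = 319/1675 = 0.19045.
SE = √(0.154177 × 0.00269958) = 0.02040.
z = (0.19697 − 0.17722)/0.02040 = 0.01975/0.02040 = 0.968.
p-value = P(Z < 0.968) ≈ 0.8336, so at α = 0.05 we fail to reject H₀.

z = 0.968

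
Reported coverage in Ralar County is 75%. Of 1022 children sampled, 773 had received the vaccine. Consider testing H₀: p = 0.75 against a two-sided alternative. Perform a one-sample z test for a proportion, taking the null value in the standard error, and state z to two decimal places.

z = 0.47

p̂ = 773/1022 = 0.7564.
SE = √(p₀(1−p₀)/n) = √(0.1875/1022) = 0.0135.
z = (0.7564 − 0.75)/0.0135 = 0.0064/0.0135 = 0.47.
Two-sided p-value ≈ 2·Φ(−0.470) = 0.6387.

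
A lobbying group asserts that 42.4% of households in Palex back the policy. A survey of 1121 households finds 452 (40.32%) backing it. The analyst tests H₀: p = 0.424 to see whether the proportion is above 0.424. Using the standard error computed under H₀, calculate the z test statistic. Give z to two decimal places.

p̂ = 452/1121 = 0.4032.
Standard error under H₀: √(0.424×0.576/1121) = 0.0148.
z = (0.4032 − 0.424)/0.0148 = -0.0208/0.0148 = -1.41.
p-value = P(Z > -1.408) ≈ 0.9205.

z = -1.41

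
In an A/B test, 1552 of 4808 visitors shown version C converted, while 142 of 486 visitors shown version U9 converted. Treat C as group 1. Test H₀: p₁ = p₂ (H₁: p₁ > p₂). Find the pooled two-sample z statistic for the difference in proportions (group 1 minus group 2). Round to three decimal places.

z = 1.379

p̂₁ = 1552/4808 = 0.32280, p̂₂ = 142/486 = 0.29218.
Pooled p̂ = (1552+142)/(4808+486) = 1694/5294 = 0.31998.
SE = √(p̂(1−p̂)(1/n₁+1/n₂)) = √(0.31998·0.68002·0.0022656) = √(0.000492982) = 0.02220.
z = (0.32280 − 0.29218)/0.02220 = 0.03062/0.02220 = 1.379.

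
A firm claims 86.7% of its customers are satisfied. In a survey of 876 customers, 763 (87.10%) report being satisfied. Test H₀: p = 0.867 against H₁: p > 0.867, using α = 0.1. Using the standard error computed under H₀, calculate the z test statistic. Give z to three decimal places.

p̂ = 763/876 = 0.87100.
SE = √(p₀(1−p₀)/n) = √(0.11531/876) = 0.01147.
z = (0.87100 − 0.867)/0.01147 = 0.00400/0.01147 = 0.349.
p-value = P(Z > 0.349) ≈ 0.3635. With α = 0.1, fail to reject H₀.

z = 0.349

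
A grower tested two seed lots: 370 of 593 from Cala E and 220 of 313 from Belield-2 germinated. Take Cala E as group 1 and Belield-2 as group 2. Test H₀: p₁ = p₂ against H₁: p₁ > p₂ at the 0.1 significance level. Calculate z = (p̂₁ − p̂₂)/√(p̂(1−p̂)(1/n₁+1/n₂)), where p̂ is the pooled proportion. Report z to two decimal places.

p̂₁ = 370/593 ≈ 0.6239, p̂₂ = 220/313 ≈ 0.7029.
Pooled p̂ = (370+220)/(593+313) = 590/906 = 0.6512.
SE = √(0.227134 × 0.00488123) = 0.0333.
z = (0.6239 − 0.7029)/0.0333 = -0.0790/0.0333 = -2.37.
p-value = P(Z > -2.370) ≈ 0.9911. With α = 0.1, fail to reject H₀.

z = -2.37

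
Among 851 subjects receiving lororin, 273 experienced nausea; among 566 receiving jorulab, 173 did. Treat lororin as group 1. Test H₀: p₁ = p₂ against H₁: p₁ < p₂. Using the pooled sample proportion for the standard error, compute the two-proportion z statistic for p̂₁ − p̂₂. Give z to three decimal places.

z = 0.601

p̂₁ = 273/851 ≈ 0.32080, p̂₂ = 173/566 ≈ 0.30565.
Pooled p̂ = (273+173)/(851+566) = 446/1417 = 0.31475.
SE = √(p̂(1−p̂)(1/n₁+1/n₂)) = √(0.31475·0.68525·0.00294187) = √(0.00063451) = 0.02519.
z = (0.32080 − 0.30565)/0.02519 = 0.01515/0.02519 = 0.601.
p-value = P(Z < 0.601) ≈ 0.7262.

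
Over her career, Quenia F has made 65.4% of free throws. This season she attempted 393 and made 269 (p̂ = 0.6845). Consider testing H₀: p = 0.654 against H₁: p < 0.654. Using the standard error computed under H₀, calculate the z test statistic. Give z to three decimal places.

z = 1.270

p̂ = 269/393 ≈ 0.68448.
SE = √(p₀(1−p₀)/n) = √(0.22628/393) = 0.02400.
z = (0.68448 − 0.654)/0.02400 = 0.03048/0.02400 = 1.270.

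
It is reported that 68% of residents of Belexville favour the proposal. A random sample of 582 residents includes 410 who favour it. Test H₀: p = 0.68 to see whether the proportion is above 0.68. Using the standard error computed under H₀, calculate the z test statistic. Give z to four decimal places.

p̂ = 410/582 ≈ 0.704467.
Standard error under H₀: √(0.68×0.32/582) = 0.019336.
z = (0.704467 − 0.68)/0.019336 = 0.024467/0.019336 = 1.2654.

z = 1.2654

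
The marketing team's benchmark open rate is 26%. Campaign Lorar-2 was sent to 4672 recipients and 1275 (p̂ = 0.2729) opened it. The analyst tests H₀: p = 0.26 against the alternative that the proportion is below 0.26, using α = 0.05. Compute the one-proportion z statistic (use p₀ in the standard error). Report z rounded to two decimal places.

z = 2.01

p̂ = 1275/4672 = 0.27290.
SE = √(p₀(1−p₀)/n) = √(0.1924/4672) = 0.00642.
z = (0.27290 − 0.26)/0.00642 = 0.01290/0.00642 = 2.01.
p-value = P(Z < 2.011) ≈ 0.9778; since p > α = 0.05, fail to reject H₀.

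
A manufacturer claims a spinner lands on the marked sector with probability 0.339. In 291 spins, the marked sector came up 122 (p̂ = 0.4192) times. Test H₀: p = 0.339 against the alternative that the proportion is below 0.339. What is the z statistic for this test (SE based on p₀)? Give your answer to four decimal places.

p̂ = 122/291 = 0.4192440.
Under H₀, SE = √(0.339·0.661/291) = √(0.000770031) = 0.0277494.
z = (0.4192440 − 0.339)/0.0277494 = 0.0802440/0.0277494 = 2.8917.
p-value = P(Z < 2.892) ≈ 0.9981.

z = 2.8917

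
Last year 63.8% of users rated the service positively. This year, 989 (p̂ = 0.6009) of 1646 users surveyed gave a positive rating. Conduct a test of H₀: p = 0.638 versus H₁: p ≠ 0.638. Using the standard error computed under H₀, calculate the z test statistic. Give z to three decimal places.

p̂ = 989/1646 ≈ 0.600851.
SE = √(p₀(1−p₀)/n) = √(0.23096/1646) = 0.011845.
z = (0.600851 − 0.638)/0.011845 = -0.037149/0.011845 = -3.136.
Two-sided p-value ≈ 2·Φ(−3.136) = 0.0017.

z = -3.136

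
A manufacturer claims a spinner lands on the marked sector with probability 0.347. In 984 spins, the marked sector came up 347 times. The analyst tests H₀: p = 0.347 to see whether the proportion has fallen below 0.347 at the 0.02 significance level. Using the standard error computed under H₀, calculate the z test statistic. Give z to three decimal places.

p̂ = 347/984 = 0.35264.
Under H₀, SE = √(0.347·0.653/984) = √(0.000230275) = 0.01517.
z = (0.35264 − 0.347)/0.01517 = 0.00564/0.01517 = 0.372.
p-value = P(Z < 0.372) ≈ 0.6450, so at α = 0.02 we fail to reject H₀.

z = 0.372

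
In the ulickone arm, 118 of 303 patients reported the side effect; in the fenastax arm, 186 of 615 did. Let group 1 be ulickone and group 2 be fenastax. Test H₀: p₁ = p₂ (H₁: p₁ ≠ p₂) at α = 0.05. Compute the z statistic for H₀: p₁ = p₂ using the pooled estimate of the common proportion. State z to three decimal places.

z = 2.634

p̂₁ = 118/303 ≈ 0.38944, p̂₂ = 186/615 ≈ 0.30244.
Pooled p̂ = (118+186)/(303+615) = 304/918 = 0.33115.
SE = √(p̂(1−p̂)(1/n₁+1/n₂)) = √(0.33115·0.66885·0.00492635) = √(0.00109114) = 0.03303.
z = (0.38944 − 0.30244)/0.03303 = 0.08700/0.03303 = 2.634.
p-value = 2·P(Z > 2.634) ≈ 0.0084. With α = 0.05, reject H₀.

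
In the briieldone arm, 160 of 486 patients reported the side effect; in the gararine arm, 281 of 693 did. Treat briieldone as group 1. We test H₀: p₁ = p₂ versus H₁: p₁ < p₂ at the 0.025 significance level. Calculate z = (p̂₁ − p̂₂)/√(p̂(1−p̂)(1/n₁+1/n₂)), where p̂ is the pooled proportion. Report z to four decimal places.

p̂₁ = 160/486 ≈ 0.329218, p̂₂ = 281/693 ≈ 0.405483.
Pooled p̂ = (160+281)/(486+693) = 441/1179 = 0.374046.
SE = √(p̂(1−p̂)(1/n₁+1/n₂)) = √(0.374046·0.625954·0.00350061) = √(0.000819618) = 0.028629.
z = (0.329218 − 0.405483)/0.028629 = -0.076265/0.028629 = -2.6639.
p-value = P(Z < -2.664) ≈ 0.0039, so at α = 0.025 we reject H₀.

z = -2.6639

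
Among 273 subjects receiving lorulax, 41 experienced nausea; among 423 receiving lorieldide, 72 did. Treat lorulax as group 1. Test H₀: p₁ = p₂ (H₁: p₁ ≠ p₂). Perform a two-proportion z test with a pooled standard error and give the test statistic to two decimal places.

z = -0.70

p̂₁ = 41/273 = 0.1502, p̂₂ = 72/423 = 0.1702.
Pooled p̂ = (41+72)/(273+423) = 113/696 = 0.1624.
SE = √(p̂(1−p̂)(1/n₁+1/n₂)) = √(0.1624·0.8376·0.00602707) = √(0.000819662) = 0.0286.
z = (0.1502 − 0.1702)/0.0286 = -0.0200/0.0286 = -0.70.
Two-sided p-value ≈ 2·Φ(−0.700) = 0.4842.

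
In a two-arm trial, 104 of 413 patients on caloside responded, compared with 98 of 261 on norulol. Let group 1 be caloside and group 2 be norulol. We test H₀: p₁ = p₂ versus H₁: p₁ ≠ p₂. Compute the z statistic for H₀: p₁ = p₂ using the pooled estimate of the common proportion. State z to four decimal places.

z = -3.4136

p̂₁ = 104/413 ≈ 0.2518160, p̂₂ = 98/261 ≈ 0.3754789.
Pooled p̂ = (104+98)/(413+261) = 202/674 = 0.2997033.
SE = √(p̂(1−p̂)(1/n₁+1/n₂)) = √(0.2997033·0.7002967·0.00625273) = √(0.00131233) = 0.0362261.
z = (0.2518160 − 0.3754789)/0.0362261 = -0.1236629/0.0362261 = -3.4136.
Two-sided p-value ≈ 2·Φ(−3.414) = 0.0006.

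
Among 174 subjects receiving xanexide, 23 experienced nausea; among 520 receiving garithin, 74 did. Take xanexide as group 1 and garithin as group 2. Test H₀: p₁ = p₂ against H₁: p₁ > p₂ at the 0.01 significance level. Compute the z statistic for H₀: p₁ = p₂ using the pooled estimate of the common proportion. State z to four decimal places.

z = -0.3334

p̂₁ = 23/174 ≈ 0.132184, p̂₂ = 74/520 ≈ 0.142308.
Pooled p̂ = (23+74)/(174+520) = 97/694 = 0.139769.
SE = √(p̂(1−p̂)(1/n₁+1/n₂)) = √(0.139769·0.860231·0.0076702) = √(0.000922219) = 0.030368.
z = (0.132184 − 0.142308)/0.030368 = -0.010124/0.030368 = -0.3334.
p-value = P(Z > -0.333) ≈ 0.6306. With α = 0.01, fail to reject H₀.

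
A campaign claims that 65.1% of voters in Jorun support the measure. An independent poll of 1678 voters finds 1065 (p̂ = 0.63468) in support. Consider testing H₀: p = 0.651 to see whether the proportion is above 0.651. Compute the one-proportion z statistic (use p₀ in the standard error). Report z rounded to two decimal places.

p̂ = 1065/1678 = 0.63468.
SE = √(p₀(1−p₀)/n) = √(0.2272/1678) = 0.01164.
z = (0.63468 − 0.651)/0.01164 = -0.01632/0.01164 = -1.40.
p-value = P(Z > -1.402) ≈ 0.9196.

z = -1.40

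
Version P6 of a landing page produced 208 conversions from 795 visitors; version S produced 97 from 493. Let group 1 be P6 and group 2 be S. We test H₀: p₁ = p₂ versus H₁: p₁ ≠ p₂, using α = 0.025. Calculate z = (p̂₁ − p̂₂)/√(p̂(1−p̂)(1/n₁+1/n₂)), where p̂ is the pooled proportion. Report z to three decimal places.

z = 2.662

p̂₁ = 208/795 ≈ 0.261635, p̂₂ = 97/493 ≈ 0.196755.
Pooled p̂ = (208+97)/(795+493) = 305/1288 = 0.236801.
SE = √(p̂(1−p̂)(1/n₁+1/n₂)) = √(0.236801·0.763199·0.00328626) = √(0.000593914) = 0.024370.
z = (0.261635 − 0.196755)/0.024370 = 0.064880/0.024370 = 2.662.
p-value = 2·P(Z > 2.662) ≈ 0.0078, so at α = 0.025 we reject H₀.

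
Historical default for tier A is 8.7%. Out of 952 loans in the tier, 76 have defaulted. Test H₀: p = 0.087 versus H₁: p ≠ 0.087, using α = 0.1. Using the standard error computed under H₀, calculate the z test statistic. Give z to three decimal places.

p̂ = 76/952 ≈ 0.07983.
Standard error under H₀: √(0.087×0.913/952) = 0.00913.
z = (0.07983 − 0.087)/0.00913 = -0.00717/0.00913 = -0.785.
p-value = 2·P(Z > 0.785) ≈ 0.4326; since p > α = 0.1, fail to reject H₀.

z = -0.785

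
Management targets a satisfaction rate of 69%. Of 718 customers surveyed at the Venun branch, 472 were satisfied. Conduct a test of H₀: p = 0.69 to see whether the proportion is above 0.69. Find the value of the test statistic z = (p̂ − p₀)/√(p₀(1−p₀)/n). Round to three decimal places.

p̂ = 472/718 ≈ 0.65738.
Under H₀, SE = √(0.69·0.31/718) = √(0.000297911) = 0.01726.
z = (0.65738 − 0.69)/0.01726 = -0.03262/0.01726 = -1.890.

z = -1.890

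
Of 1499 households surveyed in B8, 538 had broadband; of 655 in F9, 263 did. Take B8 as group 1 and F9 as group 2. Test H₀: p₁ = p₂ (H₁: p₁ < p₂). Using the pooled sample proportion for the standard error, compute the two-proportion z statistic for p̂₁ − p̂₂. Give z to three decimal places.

p̂₁ = 538/1499 = 0.35891, p̂₂ = 263/655 = 0.40153.
Pooled p̂ = (538+263)/(1499+655) = 801/2154 = 0.37187.
SE = √(p̂(1−p̂)(1/n₁+1/n₂)) = √(0.37187·0.62813·0.00219383) = √(0.000512438) = 0.02264.
z = (0.35891 − 0.40153)/0.02264 = -0.04262/0.02264 = -1.883.

z = -1.883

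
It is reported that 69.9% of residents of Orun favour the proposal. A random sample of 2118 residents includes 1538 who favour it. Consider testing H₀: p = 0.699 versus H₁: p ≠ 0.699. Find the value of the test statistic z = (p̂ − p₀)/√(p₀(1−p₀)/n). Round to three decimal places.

p̂ = 1538/2118 ≈ 0.726157.
Under H₀, SE = √(0.699·0.301/2118) = √(9.93385e-05) = 0.009967.
z = (0.726157 − 0.699)/0.009967 = 0.027157/0.009967 = 2.725.
Two-sided p-value ≈ 2·Φ(−2.725) = 0.0064.

z = 2.725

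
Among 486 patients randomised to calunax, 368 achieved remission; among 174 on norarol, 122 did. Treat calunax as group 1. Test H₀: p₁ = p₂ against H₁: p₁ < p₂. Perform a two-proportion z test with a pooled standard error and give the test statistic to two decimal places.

z = 1.45

p̂₁ = 368/486 ≈ 0.7572, p̂₂ = 122/174 ≈ 0.7011.
Pooled p̂ = (368+122)/(486+174) = 490/660 = 0.7424.
SE = √(p̂(1−p̂)(1/n₁+1/n₂)) = √(0.7424·0.2576·0.00780474) = √(0.0014925) = 0.0386.
z = (0.7572 − 0.7011)/0.0386 = 0.0561/0.0386 = 1.45.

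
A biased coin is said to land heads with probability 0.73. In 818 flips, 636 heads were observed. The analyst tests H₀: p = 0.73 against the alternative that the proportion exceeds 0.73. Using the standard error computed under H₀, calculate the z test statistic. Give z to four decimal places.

z = 3.0604

p̂ = 636/818 ≈ 0.777506.
SE = √(p₀(1−p₀)/n) = √(0.1971/818) = 0.015523.
z = (0.777506 − 0.73)/0.015523 = 0.047506/0.015523 = 3.0604.
p-value = P(Z > 3.060) ≈ 0.0011.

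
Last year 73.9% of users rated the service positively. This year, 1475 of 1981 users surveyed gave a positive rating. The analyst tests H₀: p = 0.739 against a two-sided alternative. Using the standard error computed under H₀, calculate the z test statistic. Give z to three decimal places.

p̂ = 1475/1981 = 0.744573.
Under H₀, SE = √(0.739·0.261/1981) = √(9.73645e-05) = 0.009867.
z = (0.744573 − 0.739)/0.009867 = 0.005573/0.009867 = 0.565.
p-value = 2·P(Z > 0.565) ≈ 0.5722.

z = 0.565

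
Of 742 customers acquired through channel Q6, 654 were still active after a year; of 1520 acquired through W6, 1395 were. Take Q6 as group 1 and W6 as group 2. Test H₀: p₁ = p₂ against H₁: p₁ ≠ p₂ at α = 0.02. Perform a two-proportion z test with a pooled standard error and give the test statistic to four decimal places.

p̂₁ = 654/742 = 0.8814016, p̂₂ = 1395/1520 = 0.9177632.
Pooled p̂ = (654+1395)/(742+1520) = 2049/2262 = 0.9058355.
SE = √(p̂(1−p̂)(1/n₁+1/n₂)) = √(0.9058355·0.0941645·0.0020056) = √(0.000171073) = 0.0130795.
z = (0.8814016 − 0.9177632)/0.0130795 = -0.0363616/0.0130795 = -2.7800.
p-value = 2·P(Z > 2.780) ≈ 0.0054; since p < α = 0.02, reject H₀.

z = -2.7800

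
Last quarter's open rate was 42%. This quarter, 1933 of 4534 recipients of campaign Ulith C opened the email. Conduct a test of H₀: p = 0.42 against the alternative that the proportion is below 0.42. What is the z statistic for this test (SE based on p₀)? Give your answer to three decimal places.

z = 0.864

p̂ = 1933/4534 = 0.42633.
SE = √(p₀(1−p₀)/n) = √(0.2436/4534) = 0.00733.
z = (0.42633 − 0.42)/0.00733 = 0.00633/0.00733 = 0.864.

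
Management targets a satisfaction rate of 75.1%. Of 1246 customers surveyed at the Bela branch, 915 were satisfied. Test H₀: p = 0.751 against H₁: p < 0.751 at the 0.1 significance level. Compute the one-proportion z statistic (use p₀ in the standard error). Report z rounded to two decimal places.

p̂ = 915/1246 = 0.7343.
Standard error under H₀: √(0.751×0.249/1246) = 0.0123.
z = (0.7343 − 0.751)/0.0123 = -0.0167/0.0123 = -1.36.
p-value = P(Z < -1.359) ≈ 0.0871. With α = 0.1, reject H₀.

z = -1.36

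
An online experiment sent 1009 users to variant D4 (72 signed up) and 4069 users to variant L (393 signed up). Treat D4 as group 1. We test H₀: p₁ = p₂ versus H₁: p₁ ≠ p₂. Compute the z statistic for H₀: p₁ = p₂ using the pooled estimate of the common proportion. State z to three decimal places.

z = -2.487

p̂₁ = 72/1009 ≈ 0.07136, p̂₂ = 393/4069 ≈ 0.09658.
Pooled p̂ = (72+393)/(1009+4069) = 465/5078 = 0.09157.
SE = √(p̂(1−p̂)(1/n₁+1/n₂)) = √(0.09157·0.90843·0.00123684) = √(0.000102888) = 0.01014.
z = (0.07136 − 0.09658)/0.01014 = -0.02522/0.01014 = -2.487.
Two-sided p-value ≈ 2·Φ(−2.487) = 0.0129.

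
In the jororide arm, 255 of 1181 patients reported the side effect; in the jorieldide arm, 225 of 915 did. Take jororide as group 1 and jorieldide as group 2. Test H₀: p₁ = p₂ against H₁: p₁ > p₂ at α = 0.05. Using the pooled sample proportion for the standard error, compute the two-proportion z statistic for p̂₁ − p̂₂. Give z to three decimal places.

p̂₁ = 255/1181 = 0.21592, p̂₂ = 225/915 = 0.24590.
Pooled p̂ = (255+225)/(1181+915) = 480/2096 = 0.22901.
SE = √(0.176563 × 0.00193964) = 0.01851.
z = (0.21592 − 0.24590)/0.01851 = -0.02998/0.01851 = -1.620.
p-value = P(Z > -1.620) ≈ 0.9474; since p > α = 0.05, fail to reject H₀.

z = -1.620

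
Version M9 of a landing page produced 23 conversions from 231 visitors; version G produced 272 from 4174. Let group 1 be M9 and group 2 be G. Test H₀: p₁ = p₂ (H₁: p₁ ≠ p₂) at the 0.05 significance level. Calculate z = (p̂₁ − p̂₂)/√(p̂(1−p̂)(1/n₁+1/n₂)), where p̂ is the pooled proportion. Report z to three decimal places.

z = 2.036

p̂₁ = 23/231 = 0.09957, p̂₂ = 272/4174 = 0.06517.
Pooled p̂ = (23+272)/(231+4174) = 295/4405 = 0.06697.
SE = √(p̂(1−p̂)(1/n₁+1/n₂)) = √(0.06697·0.93303·0.00456858) = √(0.000285465) = 0.01690.
z = (0.09957 − 0.06517)/0.01690 = 0.03440/0.01690 = 2.036.
p-value = 2·P(Z > 2.036) ≈ 0.0417; since p < α = 0.05, reject H₀.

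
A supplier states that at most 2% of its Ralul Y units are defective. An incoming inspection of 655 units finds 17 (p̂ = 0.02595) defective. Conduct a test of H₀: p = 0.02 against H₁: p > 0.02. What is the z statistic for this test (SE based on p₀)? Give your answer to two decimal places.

p̂ = 17/655 ≈ 0.0260.
SE = √(p₀(1−p₀)/n) = √(0.0196/655) = 0.0055.
z = (0.0260 − 0.02)/0.0055 = 0.0060/0.0055 = 1.09.
p-value = P(Z > 1.088) ≈ 0.1382.

z = 1.09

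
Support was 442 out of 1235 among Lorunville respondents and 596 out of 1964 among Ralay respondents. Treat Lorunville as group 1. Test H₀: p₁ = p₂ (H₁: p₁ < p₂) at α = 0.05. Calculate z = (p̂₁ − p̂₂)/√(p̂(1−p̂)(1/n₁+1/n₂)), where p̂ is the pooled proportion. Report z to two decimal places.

p̂₁ = 442/1235 = 0.3579, p̂₂ = 596/1964 = 0.3035.
Pooled p̂ = (442+596)/(1235+1964) = 1038/3199 = 0.3245.
SE = √(p̂(1−p̂)(1/n₁+1/n₂)) = √(0.3245·0.6755·0.00131888) = √(0.000289088) = 0.0170.
z = (0.3579 − 0.3035)/0.0170 = 0.0544/0.0170 = 3.20.
p-value = P(Z < 3.201) ≈ 0.9993, so at α = 0.05 we fail to reject H₀.

z = 3.20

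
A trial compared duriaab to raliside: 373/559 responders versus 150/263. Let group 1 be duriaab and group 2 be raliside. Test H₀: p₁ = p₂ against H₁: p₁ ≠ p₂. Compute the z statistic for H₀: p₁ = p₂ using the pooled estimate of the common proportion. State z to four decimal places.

p̂₁ = 373/559 = 0.667263, p̂₂ = 150/263 = 0.570342.
Pooled p̂ = (373+150)/(559+263) = 523/822 = 0.636253.
SE = √(p̂(1−p̂)(1/n₁+1/n₂)) = √(0.636253·0.363747·0.00559119) = √(0.001294) = 0.035972.
z = (0.667263 − 0.570342)/0.035972 = 0.096921/0.035972 = 2.6943.

z = 2.6943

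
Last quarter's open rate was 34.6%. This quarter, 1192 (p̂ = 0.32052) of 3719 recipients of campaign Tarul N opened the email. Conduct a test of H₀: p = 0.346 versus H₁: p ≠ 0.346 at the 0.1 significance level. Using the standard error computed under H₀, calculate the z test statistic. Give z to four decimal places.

p̂ = 1192/3719 = 0.3205163.
Under H₀, SE = √(0.346·0.654/3719) = √(6.08454e-05) = 0.0078003.
z = (0.3205163 − 0.346)/0.0078003 = -0.0254837/0.0078003 = -3.2670.
p-value = 2·P(Z > 3.267) ≈ 0.0011. With α = 0.1, reject H₀.

z = -3.2670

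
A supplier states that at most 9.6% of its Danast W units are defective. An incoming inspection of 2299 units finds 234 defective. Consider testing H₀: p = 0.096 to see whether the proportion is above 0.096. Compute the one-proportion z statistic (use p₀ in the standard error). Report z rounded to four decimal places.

p̂ = 234/2299 ≈ 0.1017834.
Standard error under H₀: √(0.096×0.904/2299) = 0.0061440.
z = (0.1017834 − 0.096)/0.0061440 = 0.0057834/0.0061440 = 0.9413.

z = 0.9413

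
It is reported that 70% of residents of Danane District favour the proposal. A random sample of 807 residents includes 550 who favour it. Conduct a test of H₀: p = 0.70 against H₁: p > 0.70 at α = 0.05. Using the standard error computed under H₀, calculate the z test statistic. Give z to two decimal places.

p̂ = 550/807 = 0.68154.
SE = √(p₀(1−p₀)/n) = √(0.21/807) = 0.01613.
z = (0.68154 − 0.7)/0.01613 = -0.01846/0.01613 = -1.14.
p-value = P(Z > -1.145) ≈ 0.8738. With α = 0.05, fail to reject H₀.

z = -1.14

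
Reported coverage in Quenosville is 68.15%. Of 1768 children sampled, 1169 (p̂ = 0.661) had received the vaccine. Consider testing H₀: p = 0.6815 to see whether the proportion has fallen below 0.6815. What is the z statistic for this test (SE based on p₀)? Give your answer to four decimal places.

z = -1.8322

p̂ = 1169/1768 = 0.661199.
Under H₀, SE = √(0.6815·0.3185/1768) = √(0.00012277) = 0.011080.
z = (0.661199 − 0.6815)/0.011080 = -0.020301/0.011080 = -1.8322.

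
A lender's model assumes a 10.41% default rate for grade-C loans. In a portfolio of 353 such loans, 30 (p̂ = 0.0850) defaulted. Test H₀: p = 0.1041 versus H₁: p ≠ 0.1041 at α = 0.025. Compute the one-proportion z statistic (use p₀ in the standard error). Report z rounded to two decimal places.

p̂ = 30/353 = 0.08499.
Under H₀, SE = √(0.1041·0.8959/353) = √(0.000264202) = 0.01625.
z = (0.08499 − 0.1041)/0.01625 = -0.01911/0.01625 = -1.18.
Two-sided p-value ≈ 2·Φ(−1.176) = 0.2396. With α = 0.025, fail to reject H₀.

z = -1.18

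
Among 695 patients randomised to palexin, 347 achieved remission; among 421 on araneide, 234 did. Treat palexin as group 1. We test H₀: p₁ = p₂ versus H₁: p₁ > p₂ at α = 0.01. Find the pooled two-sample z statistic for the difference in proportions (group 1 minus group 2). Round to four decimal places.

z = -1.8325

p̂₁ = 347/695 = 0.499281, p̂₂ = 234/421 = 0.555819.
Pooled p̂ = (347+234)/(695+421) = 581/1116 = 0.520609.
SE = √(0.249575 × 0.00381415) = 0.030853.
z = (0.499281 − 0.555819)/0.030853 = -0.056538/0.030853 = -1.8325.
p-value = P(Z > -1.833) ≈ 0.9666, so at α = 0.01 we fail to reject H₀.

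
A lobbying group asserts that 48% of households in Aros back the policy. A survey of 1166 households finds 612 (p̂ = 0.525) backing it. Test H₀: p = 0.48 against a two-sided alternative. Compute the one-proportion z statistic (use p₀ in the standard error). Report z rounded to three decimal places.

p̂ = 612/1166 ≈ 0.52487.
Standard error under H₀: √(0.48×0.52/1166) = 0.01463.
z = (0.52487 − 0.48)/0.01463 = 0.04487/0.01463 = 3.067.
Two-sided p-value ≈ 2·Φ(−3.067) = 0.0022.

z = 3.067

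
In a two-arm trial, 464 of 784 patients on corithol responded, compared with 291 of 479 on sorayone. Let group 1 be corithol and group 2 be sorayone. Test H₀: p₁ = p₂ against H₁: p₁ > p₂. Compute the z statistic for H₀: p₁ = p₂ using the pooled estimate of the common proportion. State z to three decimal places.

z = -0.551

p̂₁ = 464/784 = 0.59184, p̂₂ = 291/479 = 0.60752.
Pooled p̂ = (464+291)/(784+479) = 755/1263 = 0.59778.
SE = √(0.240438 × 0.00336319) = 0.02844.
z = (0.59184 − 0.60752)/0.02844 = -0.01568/0.02844 = -0.551.
p-value = P(Z > -0.551) ≈ 0.7093.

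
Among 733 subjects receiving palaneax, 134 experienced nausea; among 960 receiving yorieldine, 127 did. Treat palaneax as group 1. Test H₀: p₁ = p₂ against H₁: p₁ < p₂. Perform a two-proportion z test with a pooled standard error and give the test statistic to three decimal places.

p̂₁ = 134/733 = 0.182810, p̂₂ = 127/960 = 0.132292.
Pooled p̂ = (134+127)/(733+960) = 261/1693 = 0.154164.
SE = √(p̂(1−p̂)(1/n₁+1/n₂)) = √(0.154164·0.845836·0.00240592) = √(0.000313727) = 0.017712.
z = (0.182810 − 0.132292)/0.017712 = 0.050518/0.017712 = 2.852.

z = 2.852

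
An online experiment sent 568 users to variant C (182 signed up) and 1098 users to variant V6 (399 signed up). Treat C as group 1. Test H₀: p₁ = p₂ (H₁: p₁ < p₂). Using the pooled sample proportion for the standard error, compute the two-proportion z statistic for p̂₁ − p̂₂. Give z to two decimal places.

z = -1.74

p̂₁ = 182/568 ≈ 0.32042, p̂₂ = 399/1098 ≈ 0.36339.
Pooled p̂ = (182+399)/(568+1098) = 581/1666 = 0.34874.
SE = √(p̂(1−p̂)(1/n₁+1/n₂)) = √(0.34874·0.65126·0.00267131) = √(0.000606709) = 0.02463.
z = (0.32042 − 0.36339)/0.02463 = -0.04297/0.02463 = -1.74.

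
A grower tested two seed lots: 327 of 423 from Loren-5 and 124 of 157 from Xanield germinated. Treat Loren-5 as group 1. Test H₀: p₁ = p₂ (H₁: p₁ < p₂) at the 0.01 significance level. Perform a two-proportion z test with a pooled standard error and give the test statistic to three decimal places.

z = -0.431

p̂₁ = 327/423 = 0.77305, p̂₂ = 124/157 = 0.78981.
Pooled p̂ = (327+124)/(423+157) = 451/580 = 0.77759.
SE = √(0.172946 × 0.00873349) = 0.03886.
z = (0.77305 − 0.78981)/0.03886 = -0.01676/0.03886 = -0.431.
p-value = P(Z < -0.431) ≈ 0.3332, so at α = 0.01 we fail to reject H₀.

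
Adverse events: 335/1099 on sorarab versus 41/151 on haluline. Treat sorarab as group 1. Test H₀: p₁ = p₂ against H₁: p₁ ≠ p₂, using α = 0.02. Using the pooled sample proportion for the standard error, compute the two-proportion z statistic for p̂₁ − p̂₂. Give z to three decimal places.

z = 0.837

p̂₁ = 335/1099 = 0.30482, p̂₂ = 41/151 = 0.27152.
Pooled p̂ = (335+41)/(1099+151) = 376/1250 = 0.30080.
SE = √(0.210319 × 0.00753243) = 0.03980.
z = (0.30482 − 0.27152)/0.03980 = 0.03330/0.03980 = 0.837.
p-value = 2·P(Z > 0.837) ≈ 0.4028; since p > α = 0.02, fail to reject H₀.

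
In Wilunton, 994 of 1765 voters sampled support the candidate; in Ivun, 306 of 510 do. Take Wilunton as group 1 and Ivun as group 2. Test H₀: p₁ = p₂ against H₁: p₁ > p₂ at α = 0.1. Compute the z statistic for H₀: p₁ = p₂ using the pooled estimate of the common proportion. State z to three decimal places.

z = -1.480

p̂₁ = 994/1765 = 0.56317, p̂₂ = 306/510 = 0.60000.
Pooled p̂ = (994+306)/(1765+510) = 1300/2275 = 0.57143.
SE = √(p̂(1−p̂)(1/n₁+1/n₂)) = √(0.57143·0.42857·0.00252736) = √(0.000618944) = 0.02488.
z = (0.56317 − 0.60000)/0.02488 = -0.03683/0.02488 = -1.480.
p-value = P(Z > -1.480) ≈ 0.9306, so at α = 0.1 we fail to reject H₀.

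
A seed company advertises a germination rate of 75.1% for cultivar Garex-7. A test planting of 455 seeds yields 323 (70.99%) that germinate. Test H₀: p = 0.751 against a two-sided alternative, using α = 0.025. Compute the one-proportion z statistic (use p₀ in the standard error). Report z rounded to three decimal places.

z = -2.028

p̂ = 323/455 ≈ 0.70989.
Under H₀, SE = √(0.751·0.249/455) = √(0.000410987) = 0.02027.
z = (0.70989 − 0.751)/0.02027 = -0.04111/0.02027 = -2.028.
Two-sided p-value ≈ 2·Φ(−2.028) = 0.0426, so at α = 0.025 we fail to reject H₀.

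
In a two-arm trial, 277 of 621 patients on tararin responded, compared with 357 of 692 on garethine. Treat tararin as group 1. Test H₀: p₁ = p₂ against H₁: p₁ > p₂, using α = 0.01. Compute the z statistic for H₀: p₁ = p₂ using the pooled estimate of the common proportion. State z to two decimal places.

p̂₁ = 277/621 ≈ 0.4461, p̂₂ = 357/692 ≈ 0.5159.
Pooled p̂ = (277+357)/(621+692) = 634/1313 = 0.4829.
SE = √(p̂(1−p̂)(1/n₁+1/n₂)) = √(0.4829·0.5171·0.00305539) = √(0.000762951) = 0.0276.
z = (0.4461 − 0.5159)/0.0276 = -0.0698/0.0276 = -2.53.
p-value = P(Z > -2.529) ≈ 0.9943, so at α = 0.01 we fail to reject H₀.

z = -2.53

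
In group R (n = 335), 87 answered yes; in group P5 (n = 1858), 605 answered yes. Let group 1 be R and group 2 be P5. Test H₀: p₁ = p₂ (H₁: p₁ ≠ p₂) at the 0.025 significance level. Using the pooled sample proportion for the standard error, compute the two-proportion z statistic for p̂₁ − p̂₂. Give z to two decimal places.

z = -2.39

p̂₁ = 87/335 ≈ 0.2597, p̂₂ = 605/1858 ≈ 0.3256.
Pooled p̂ = (87+605)/(335+1858) = 692/2193 = 0.3155.
SE = √(p̂(1−p̂)(1/n₁+1/n₂)) = √(0.3155·0.6845·0.00352329) = √(0.000760953) = 0.0276.
z = (0.2597 − 0.3256)/0.0276 = -0.0659/0.0276 = -2.39.
p-value = 2·P(Z > 2.390) ≈ 0.0169. With α = 0.025, reject H₀.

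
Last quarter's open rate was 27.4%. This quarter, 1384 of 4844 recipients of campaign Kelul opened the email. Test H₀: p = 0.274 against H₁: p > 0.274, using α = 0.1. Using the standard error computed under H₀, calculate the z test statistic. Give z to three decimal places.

z = 1.828

p̂ = 1384/4844 ≈ 0.285714.
Standard error under H₀: √(0.274×0.726/4844) = 0.006408.
z = (0.285714 − 0.274)/0.006408 = 0.011714/0.006408 = 1.828.
p-value = P(Z > 1.828) ≈ 0.0338; since p < α = 0.1, reject H₀.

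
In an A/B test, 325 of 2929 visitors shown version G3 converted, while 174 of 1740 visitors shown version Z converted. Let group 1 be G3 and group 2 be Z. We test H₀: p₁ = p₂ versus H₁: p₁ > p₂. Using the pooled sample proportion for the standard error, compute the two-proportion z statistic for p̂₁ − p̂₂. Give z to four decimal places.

p̂₁ = 325/2929 = 0.110959, p̂₂ = 174/1740 = 0.100000.
Pooled p̂ = (325+174)/(2929+1740) = 499/4669 = 0.106875.
SE = √(0.0954528 × 0.000916126) = 0.009351.
z = (0.110959 − 0.100000)/0.009351 = 0.010959/0.009351 = 1.1720.

z = 1.1720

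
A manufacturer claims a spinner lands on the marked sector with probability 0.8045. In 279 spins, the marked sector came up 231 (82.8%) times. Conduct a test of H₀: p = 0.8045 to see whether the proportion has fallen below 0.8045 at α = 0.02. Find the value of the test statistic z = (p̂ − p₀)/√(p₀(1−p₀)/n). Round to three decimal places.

p̂ = 231/279 ≈ 0.82796.
Under H₀, SE = √(0.8045·0.1955/279) = √(0.000563727) = 0.02374.
z = (0.82796 − 0.8045)/0.02374 = 0.02346/0.02374 = 0.988.
p-value = P(Z < 0.988) ≈ 0.8384; since p > α = 0.02, fail to reject H₀.

z = 0.988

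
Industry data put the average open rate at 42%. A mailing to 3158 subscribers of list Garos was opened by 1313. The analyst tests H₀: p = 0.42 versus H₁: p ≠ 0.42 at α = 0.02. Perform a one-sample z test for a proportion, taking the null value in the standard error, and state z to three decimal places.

z = -0.482

p̂ = 1313/3158 ≈ 0.41577.
SE = √(p₀(1−p₀)/n) = √(0.2436/3158) = 0.00878.
z = (0.41577 − 0.42)/0.00878 = -0.00423/0.00878 = -0.482.
p-value = 2·P(Z > 0.482) ≈ 0.6300. With α = 0.02, fail to reject H₀.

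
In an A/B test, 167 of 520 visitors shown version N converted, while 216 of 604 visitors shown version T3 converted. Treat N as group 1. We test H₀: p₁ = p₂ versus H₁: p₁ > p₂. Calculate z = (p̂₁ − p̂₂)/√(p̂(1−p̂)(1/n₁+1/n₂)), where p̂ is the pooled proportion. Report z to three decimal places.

p̂₁ = 167/520 ≈ 0.32115, p̂₂ = 216/604 ≈ 0.35762.
Pooled p̂ = (167+216)/(520+604) = 383/1124 = 0.34075.
SE = √(0.224639 × 0.00357871) = 0.02835.
z = (0.32115 − 0.35762)/0.02835 = -0.03647/0.02835 = -1.286.
p-value = P(Z > -1.286) ≈ 0.9008.

z = -1.286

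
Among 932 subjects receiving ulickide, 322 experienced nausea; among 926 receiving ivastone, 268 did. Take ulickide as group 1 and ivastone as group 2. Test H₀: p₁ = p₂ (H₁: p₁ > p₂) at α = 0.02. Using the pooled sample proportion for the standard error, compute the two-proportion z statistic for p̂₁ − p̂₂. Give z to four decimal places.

z = 2.5962

p̂₁ = 322/932 ≈ 0.345494, p̂₂ = 268/926 ≈ 0.289417.
Pooled p̂ = (322+268)/(932+926) = 590/1858 = 0.317546.
SE = √(0.21671 × 0.00215287) = 0.021600.
z = (0.345494 − 0.289417)/0.021600 = 0.056077/0.021600 = 2.5962.
p-value = P(Z > 2.596) ≈ 0.0047, so at α = 0.02 we reject H₀.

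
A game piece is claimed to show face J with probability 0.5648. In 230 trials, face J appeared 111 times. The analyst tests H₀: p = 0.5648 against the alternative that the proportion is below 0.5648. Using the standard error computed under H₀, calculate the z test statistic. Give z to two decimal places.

p̂ = 111/230 = 0.4826.
SE = √(p₀(1−p₀)/n) = √(0.2458/230) = 0.0327.
z = (0.4826 − 0.5648)/0.0327 = -0.0822/0.0327 = -2.51.
p-value = P(Z < -2.514) ≈ 0.0060.

z = -2.51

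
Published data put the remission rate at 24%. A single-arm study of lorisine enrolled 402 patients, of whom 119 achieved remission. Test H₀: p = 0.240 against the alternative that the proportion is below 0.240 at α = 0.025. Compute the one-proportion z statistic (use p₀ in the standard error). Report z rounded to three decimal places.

z = 2.630

p̂ = 119/402 ≈ 0.29602.
Standard error under H₀: √(0.24×0.76/402) = 0.02130.
z = (0.29602 − 0.24)/0.02130 = 0.05602/0.02130 = 2.630.
p-value = P(Z < 2.630) ≈ 0.9957. With α = 0.025, fail to reject H₀.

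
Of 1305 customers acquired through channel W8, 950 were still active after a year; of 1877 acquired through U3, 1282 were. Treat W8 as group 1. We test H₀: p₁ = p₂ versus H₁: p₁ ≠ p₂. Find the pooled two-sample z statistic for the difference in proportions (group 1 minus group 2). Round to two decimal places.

z = 2.73

p̂₁ = 950/1305 ≈ 0.7280, p̂₂ = 1282/1877 ≈ 0.6830.
Pooled p̂ = (950+1282)/(1305+1877) = 2232/3182 = 0.7014.
SE = √(p̂(1−p̂)(1/n₁+1/n₂)) = √(0.7014·0.2986·0.00129905) = √(0.000272046) = 0.0165.
z = (0.7280 − 0.6830)/0.0165 = 0.0450/0.0165 = 2.73.
p-value = 2·P(Z > 2.726) ≈ 0.0064.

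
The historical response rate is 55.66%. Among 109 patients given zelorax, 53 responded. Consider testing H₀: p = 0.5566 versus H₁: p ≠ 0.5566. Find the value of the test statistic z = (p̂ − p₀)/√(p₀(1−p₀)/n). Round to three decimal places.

z = -1.479

p̂ = 53/109 ≈ 0.48624.
Under H₀, SE = √(0.5566·0.4434/109) = √(0.00226419) = 0.04758.
z = (0.48624 − 0.5566)/0.04758 = -0.07036/0.04758 = -1.479.
p-value = 2·P(Z > 1.479) ≈ 0.1392.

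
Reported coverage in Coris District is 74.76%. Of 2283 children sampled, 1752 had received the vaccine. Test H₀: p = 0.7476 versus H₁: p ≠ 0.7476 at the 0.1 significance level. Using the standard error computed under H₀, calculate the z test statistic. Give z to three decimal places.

z = 2.179

p̂ = 1752/2283 ≈ 0.76741.
SE = √(p₀(1−p₀)/n) = √(0.18869/2283) = 0.00909.
z = (0.76741 − 0.7476)/0.00909 = 0.01981/0.00909 = 2.179.
Two-sided p-value ≈ 2·Φ(−2.179) = 0.0293, so at α = 0.1 we reject H₀.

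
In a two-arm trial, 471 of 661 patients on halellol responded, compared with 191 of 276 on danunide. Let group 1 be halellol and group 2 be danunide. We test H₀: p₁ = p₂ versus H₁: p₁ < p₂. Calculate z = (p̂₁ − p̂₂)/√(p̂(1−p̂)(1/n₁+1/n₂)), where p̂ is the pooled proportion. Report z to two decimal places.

z = 0.63

p̂₁ = 471/661 = 0.7126, p̂₂ = 191/276 = 0.6920.
Pooled p̂ = (471+191)/(661+276) = 662/937 = 0.7065.
SE = √(p̂(1−p̂)(1/n₁+1/n₂)) = √(0.7065·0.2935·0.00513605) = √(0.00106498) = 0.0326.
z = (0.7126 − 0.6920)/0.0326 = 0.0206/0.0326 = 0.63.
p-value = P(Z < 0.629) ≈ 0.7353.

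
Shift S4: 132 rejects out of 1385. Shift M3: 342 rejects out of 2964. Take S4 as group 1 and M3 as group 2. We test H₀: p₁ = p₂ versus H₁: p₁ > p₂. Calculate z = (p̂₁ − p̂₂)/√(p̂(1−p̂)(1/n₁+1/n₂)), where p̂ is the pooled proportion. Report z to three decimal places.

p̂₁ = 132/1385 = 0.09531, p̂₂ = 342/2964 = 0.11538.
Pooled p̂ = (132+342)/(1385+2964) = 474/4349 = 0.10899.
SE = √(0.0971116 × 0.0010594) = 0.01014.
z = (0.09531 − 0.11538)/0.01014 = -0.02007/0.01014 = -1.979.

z = -1.979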